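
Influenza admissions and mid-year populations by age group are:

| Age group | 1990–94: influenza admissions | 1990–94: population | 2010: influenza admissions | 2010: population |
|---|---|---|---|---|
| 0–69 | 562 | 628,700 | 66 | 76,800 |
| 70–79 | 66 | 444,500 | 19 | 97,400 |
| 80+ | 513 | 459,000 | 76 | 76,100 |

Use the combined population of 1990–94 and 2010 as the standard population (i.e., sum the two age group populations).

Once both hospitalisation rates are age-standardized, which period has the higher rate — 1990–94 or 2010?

1990–94

Age-specific rates per 100,000 for 1990–94: 89.39, 14.85, 111.76.
For 2010: 85.94, 19.51, 99.87.
Combined standard total = 1,782,500; weights = 0.3958, 0.3040, 0.3002.
1990–94: 0.3958×89.39 + 0.3040×14.85 + 0.3002×111.76 = 73.4456 per 100,000.
2010: 0.3958×85.94 + 0.3040×19.51 + 0.3002×99.87 = 69.9240 per 100,000.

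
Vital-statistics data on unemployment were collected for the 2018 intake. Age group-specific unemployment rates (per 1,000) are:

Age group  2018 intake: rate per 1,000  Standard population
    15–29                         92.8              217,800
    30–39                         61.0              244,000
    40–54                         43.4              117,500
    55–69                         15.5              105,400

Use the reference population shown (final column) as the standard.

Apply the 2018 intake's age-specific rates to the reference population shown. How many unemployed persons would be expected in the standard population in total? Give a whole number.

41829

Expected unemployed persons = Σ (standard pop × age-specific rate ÷ 1,000)
= 217,800×92.8/1,000 + 244,000×61.0/1,000 + 117,500×43.4/1,000 + 105,400×15.5/1,000
= 20211.84 + 14884.00 + 5099.50 + 1633.70 = 41829.04.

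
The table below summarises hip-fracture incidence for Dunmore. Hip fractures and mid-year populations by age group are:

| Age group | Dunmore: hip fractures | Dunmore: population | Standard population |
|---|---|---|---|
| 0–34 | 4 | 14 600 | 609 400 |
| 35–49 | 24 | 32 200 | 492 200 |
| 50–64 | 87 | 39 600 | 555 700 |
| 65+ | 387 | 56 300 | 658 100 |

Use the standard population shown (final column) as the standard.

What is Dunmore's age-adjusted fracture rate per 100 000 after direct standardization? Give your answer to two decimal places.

Age-specific rates per 100 000 for Dunmore: 27.40, 74.53, 219.70, 687.39.
Standard total = 2 315 400; weights = 0.2632, 0.2126, 0.2400, 0.2842.
Standardized rate: 0.2632×27.40 + 0.2126×74.53 + 0.2400×219.70 + 0.2842×687.39 = 271.1574 per 100 000.

271.16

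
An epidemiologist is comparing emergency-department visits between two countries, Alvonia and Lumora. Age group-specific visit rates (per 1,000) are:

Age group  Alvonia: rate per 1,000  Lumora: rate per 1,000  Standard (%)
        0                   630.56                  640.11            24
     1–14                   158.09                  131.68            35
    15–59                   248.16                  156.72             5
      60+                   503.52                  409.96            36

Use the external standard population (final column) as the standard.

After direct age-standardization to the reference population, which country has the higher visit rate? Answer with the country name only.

Standard weights: 0.24, 0.35, 0.05, 0.36.
Alvonia: 0.2400×630.56 + 0.3500×158.09 + 0.0500×248.16 + 0.3600×503.52 = 400.3411 per 1,000.
Lumora: 0.2400×640.11 + 0.3500×131.68 + 0.0500×156.72 + 0.3600×409.96 = 355.1360 per 1,000.

Alvonia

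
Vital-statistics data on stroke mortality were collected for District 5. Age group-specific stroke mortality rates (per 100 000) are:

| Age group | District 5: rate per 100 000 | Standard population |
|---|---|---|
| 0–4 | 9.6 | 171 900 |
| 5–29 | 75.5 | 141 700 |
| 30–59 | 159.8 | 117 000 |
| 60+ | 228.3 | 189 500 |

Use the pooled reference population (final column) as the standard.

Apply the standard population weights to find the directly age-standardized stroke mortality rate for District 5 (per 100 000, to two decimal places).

Standard total = 620 100; weights = 0.2772, 0.2285, 0.1887, 0.3056.
Standardized rate: 0.2772×9.6 + 0.2285×75.5 + 0.1887×159.8 + 0.3056×228.3 = 119.8323 per 100 000.

119.83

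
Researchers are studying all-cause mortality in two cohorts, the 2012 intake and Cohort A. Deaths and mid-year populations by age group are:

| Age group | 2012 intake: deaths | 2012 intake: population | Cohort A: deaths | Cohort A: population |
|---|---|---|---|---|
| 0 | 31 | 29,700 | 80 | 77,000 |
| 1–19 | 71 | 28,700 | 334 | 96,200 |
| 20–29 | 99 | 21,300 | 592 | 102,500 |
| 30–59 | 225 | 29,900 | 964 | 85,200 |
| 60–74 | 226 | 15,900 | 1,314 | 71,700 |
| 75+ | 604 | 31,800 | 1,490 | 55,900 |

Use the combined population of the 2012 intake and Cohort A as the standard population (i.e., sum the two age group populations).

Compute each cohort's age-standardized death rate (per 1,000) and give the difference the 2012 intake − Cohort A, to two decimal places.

Age-specific rates per 1,000 for the 2012 intake: 1.044, 2.474, 4.648, 7.525, 14.214, 18.994.
For Cohort A: 1.039, 3.472, 5.776, 11.315, 18.326, 26.655.
Combined standard total = 645,800; weights = 0.1652, 0.1934, 0.1917, 0.1782, 0.1356, 0.1358.
The 2012 intake: 0.1652×1.044 + 0.1934×2.474 + 0.1917×4.648 + 0.1782×7.525 + 0.1356×14.214 + 0.1358×18.994 = 7.3905 per 1,000.
Cohort A: 0.1652×1.039 + 0.1934×3.472 + 0.1917×5.776 + 0.1782×11.315 + 0.1356×18.326 + 0.1358×26.655 = 10.0725 per 1,000.
Difference = 7.3905 − 10.0725 = -2.6820.

-2.68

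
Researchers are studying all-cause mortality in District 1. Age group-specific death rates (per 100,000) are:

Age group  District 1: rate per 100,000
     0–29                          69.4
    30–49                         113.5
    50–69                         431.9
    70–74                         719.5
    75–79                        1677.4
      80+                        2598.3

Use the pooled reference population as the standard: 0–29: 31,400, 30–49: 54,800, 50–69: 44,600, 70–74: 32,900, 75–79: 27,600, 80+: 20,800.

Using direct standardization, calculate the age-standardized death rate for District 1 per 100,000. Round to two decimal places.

715.11

Standard total = 212,100; weights = 0.1480, 0.2584, 0.2103, 0.1551, 0.1301, 0.0981.
Standardized rate: 0.1480×69.4 + 0.2584×113.5 + 0.2103×431.9 + 0.1551×719.5 + 0.1301×1677.4 + 0.0981×2598.3 = 715.1067 per 100,000.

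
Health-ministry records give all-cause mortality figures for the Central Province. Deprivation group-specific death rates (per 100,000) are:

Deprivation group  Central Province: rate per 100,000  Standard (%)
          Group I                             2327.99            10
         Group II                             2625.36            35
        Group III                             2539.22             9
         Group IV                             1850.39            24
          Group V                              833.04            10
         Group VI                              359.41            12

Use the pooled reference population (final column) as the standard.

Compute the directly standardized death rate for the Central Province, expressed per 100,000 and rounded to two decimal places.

Standard weights: 0.10, 0.35, 0.09, 0.24, 0.10, 0.12.
Standardized rate: 0.1000×2327.99 + 0.3500×2625.36 + 0.0900×2539.22 + 0.2400×1850.39 + 0.1000×833.04 + 0.1200×359.41 = 1950.7316 per 100,000.

1950.73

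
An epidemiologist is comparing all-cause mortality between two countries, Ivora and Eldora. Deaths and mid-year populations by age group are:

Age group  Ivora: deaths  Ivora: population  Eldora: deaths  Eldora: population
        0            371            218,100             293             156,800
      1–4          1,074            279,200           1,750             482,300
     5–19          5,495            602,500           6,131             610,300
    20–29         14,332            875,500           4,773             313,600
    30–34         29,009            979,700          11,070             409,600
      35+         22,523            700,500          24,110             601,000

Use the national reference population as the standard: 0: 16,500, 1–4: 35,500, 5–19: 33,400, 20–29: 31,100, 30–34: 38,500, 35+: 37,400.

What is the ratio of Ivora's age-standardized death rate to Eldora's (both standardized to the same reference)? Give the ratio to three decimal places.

Age-specific rates per 1,000 for Ivora: 1.701, 3.847, 9.120, 16.370, 29.610, 32.153.
For Eldora: 1.869, 3.628, 10.046, 15.220, 27.026, 40.116.
Standard total = 192,400; weights = 0.0858, 0.1845, 0.1736, 0.1616, 0.2001, 0.1944.
Ivora: 0.0858×1.701 + 0.1845×3.847 + 0.1736×9.120 + 0.1616×16.370 + 0.2001×29.610 + 0.1944×32.153 = 17.2602 per 1,000.
Eldora: 0.0858×1.869 + 0.1845×3.628 + 0.1736×10.046 + 0.1616×15.220 + 0.2001×27.026 + 0.1944×40.116 = 18.2401 per 1,000.
Ratio = 17.2602 ÷ 18.2401 = 0.94628.

0.946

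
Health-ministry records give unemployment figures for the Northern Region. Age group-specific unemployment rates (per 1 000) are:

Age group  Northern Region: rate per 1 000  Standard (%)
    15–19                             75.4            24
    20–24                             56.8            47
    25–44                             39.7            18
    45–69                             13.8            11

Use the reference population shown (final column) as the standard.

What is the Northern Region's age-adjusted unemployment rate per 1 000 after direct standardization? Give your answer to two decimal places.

53.46

Standard weights: 0.24, 0.47, 0.18, 0.11.
Standardized rate: 0.2400×75.4 + 0.4700×56.8 + 0.1800×39.7 + 0.1100×13.8 = 53.4560 per 1 000.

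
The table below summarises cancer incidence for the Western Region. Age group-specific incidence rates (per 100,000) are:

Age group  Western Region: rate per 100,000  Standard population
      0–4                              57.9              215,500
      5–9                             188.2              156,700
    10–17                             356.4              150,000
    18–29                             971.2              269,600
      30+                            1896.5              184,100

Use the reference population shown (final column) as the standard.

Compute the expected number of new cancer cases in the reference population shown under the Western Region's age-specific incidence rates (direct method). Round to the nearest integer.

7064

Expected new cancer cases = Σ (standard pop × age-specific rate ÷ 100,000)
= 215,500×57.9/100,000 + 156,700×188.2/100,000 + 150,000×356.4/100,000 + 269,600×971.2/100,000 + 184,100×1896.5/100,000
= 124.77 + 294.91 + 534.60 + 2618.36 + 3491.46 = 7064.10.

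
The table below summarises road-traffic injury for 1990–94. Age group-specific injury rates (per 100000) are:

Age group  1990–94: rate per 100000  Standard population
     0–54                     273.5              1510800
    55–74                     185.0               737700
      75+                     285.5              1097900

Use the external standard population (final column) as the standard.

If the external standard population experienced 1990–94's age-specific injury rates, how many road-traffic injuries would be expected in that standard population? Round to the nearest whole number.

Expected road-traffic injuries = Σ (standard pop × age-specific rate ÷ 100000)
= 1510800×273.5/100000 + 737700×185.0/100000 + 1097900×285.5/100000
= 4132.04 + 1364.74 + 3134.50 = 8631.29.

8631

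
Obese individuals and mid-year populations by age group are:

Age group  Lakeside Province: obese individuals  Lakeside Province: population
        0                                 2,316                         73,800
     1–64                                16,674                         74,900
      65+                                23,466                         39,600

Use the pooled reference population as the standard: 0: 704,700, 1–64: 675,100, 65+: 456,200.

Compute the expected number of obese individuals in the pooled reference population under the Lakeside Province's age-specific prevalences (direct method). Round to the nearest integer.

Age-specific rates per 1,000 for the Lakeside Province: 31.382, 222.617, 592.576.
Expected obese individuals = Σ (standard pop × age-specific rate ÷ 1,000)
= 704,700×31.382/1,000 + 675,100×222.617/1,000 + 456,200×592.576/1,000
= 22114.98 + 150288.62 + 270333.06 = 442736.65.

442737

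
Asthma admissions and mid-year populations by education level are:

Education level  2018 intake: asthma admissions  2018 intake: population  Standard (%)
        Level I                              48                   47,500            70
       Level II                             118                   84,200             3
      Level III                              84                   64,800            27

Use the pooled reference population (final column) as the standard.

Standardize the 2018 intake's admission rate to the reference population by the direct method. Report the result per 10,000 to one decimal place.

Education-specific rates per 10,000 for the 2018 intake: 10.11, 14.01, 12.96.
Standard weights: 0.70, 0.03, 0.27.
Standardized rate: 0.7000×10.11 + 0.0300×14.01 + 0.2700×12.96 = 10.9941 per 10,000.

11.0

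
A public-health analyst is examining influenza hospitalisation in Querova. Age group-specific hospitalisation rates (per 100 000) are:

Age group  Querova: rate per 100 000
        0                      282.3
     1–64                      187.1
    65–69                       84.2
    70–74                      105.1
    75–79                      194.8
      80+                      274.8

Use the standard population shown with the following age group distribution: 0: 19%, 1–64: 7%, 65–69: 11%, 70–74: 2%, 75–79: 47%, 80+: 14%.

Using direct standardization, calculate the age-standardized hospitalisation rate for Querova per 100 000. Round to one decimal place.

208.1

Standard weights: 0.19, 0.07, 0.11, 0.02, 0.47, 0.14.
Standardized rate: 0.1900×282.3 + 0.0700×187.1 + 0.1100×84.2 + 0.0200×105.1 + 0.4700×194.8 + 0.1400×274.8 = 208.1260 per 100 000.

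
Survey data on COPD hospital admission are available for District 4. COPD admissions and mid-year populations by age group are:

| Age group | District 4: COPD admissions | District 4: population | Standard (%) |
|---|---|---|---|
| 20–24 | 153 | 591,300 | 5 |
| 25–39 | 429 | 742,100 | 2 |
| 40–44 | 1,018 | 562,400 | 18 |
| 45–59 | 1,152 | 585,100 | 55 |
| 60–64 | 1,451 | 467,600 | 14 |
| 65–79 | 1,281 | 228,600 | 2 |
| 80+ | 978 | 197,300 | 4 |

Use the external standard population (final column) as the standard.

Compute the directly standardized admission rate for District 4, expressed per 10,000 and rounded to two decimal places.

Age-specific rates per 10,000 for District 4: 2.59, 5.78, 18.10, 19.69, 31.03, 56.04, 49.57.
Standard weights: 0.05, 0.02, 0.18, 0.55, 0.14, 0.02, 0.04.
Standardized rate: 0.0500×2.59 + 0.0200×5.78 + 0.1800×18.10 + 0.5500×19.69 + 0.1400×31.03 + 0.0200×56.04 + 0.0400×49.57 = 21.7799 per 10,000.

21.78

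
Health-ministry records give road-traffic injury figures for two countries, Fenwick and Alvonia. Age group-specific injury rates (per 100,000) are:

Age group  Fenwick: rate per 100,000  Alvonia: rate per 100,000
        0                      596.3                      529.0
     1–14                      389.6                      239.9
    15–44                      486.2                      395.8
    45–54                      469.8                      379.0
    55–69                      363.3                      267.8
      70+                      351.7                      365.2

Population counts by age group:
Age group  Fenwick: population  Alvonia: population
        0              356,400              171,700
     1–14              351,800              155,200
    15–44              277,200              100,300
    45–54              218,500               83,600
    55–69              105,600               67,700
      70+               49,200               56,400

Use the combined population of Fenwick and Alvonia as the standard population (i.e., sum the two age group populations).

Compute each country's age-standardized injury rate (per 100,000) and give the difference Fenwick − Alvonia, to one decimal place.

94.4

Combined standard total = 1,993,600; weights = 0.2649, 0.2543, 0.1894, 0.1515, 0.0869, 0.0530.
Fenwick: 0.2649×596.3 + 0.2543×389.6 + 0.1894×486.2 + 0.1515×469.8 + 0.0869×363.3 + 0.0530×351.7 = 470.5055 per 100,000.
Alvonia: 0.2649×529.0 + 0.2543×239.9 + 0.1894×395.8 + 0.1515×379.0 + 0.0869×267.8 + 0.0530×365.2 = 376.1434 per 100,000.
Difference = 470.5055 − 376.1434 = 94.3621.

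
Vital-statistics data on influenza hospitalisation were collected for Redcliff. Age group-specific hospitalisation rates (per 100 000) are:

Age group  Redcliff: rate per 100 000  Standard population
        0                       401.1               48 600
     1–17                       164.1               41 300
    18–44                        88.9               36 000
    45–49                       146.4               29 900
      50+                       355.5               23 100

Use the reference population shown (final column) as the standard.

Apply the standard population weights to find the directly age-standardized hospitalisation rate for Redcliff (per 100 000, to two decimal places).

Standard total = 178 900; weights = 0.2717, 0.2309, 0.2012, 0.1671, 0.1291.
Standardized rate: 0.2717×401.1 + 0.2309×164.1 + 0.2012×88.9 + 0.1671×146.4 + 0.1291×355.5 = 235.1068 per 100 000.

235.11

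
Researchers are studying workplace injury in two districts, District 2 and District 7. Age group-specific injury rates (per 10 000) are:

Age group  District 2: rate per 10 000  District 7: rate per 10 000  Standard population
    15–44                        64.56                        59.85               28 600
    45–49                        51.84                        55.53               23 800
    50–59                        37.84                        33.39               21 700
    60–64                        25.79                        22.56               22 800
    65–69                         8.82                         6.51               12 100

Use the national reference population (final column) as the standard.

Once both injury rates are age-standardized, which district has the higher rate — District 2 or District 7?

District 2

Standard total = 109 000; weights = 0.2624, 0.2183, 0.1991, 0.2092, 0.1110.
District 2: 0.2624×64.56 + 0.2183×51.84 + 0.1991×37.84 + 0.2092×25.79 + 0.1110×8.82 = 42.1658 per 10 000.
District 7: 0.2624×59.85 + 0.2183×55.53 + 0.1991×33.39 + 0.2092×22.56 + 0.1110×6.51 = 39.9177 per 10 000.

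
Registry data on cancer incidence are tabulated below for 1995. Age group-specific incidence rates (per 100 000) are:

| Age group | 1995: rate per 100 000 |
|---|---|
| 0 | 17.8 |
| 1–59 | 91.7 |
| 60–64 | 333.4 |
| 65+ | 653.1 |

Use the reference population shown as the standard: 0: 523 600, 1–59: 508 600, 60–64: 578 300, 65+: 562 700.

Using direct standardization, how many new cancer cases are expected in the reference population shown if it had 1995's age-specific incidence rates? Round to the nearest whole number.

6163

Expected new cancer cases = Σ (standard pop × age-specific rate ÷ 100 000)
= 523 600×17.8/100 000 + 508 600×91.7/100 000 + 578 300×333.4/100 000 + 562 700×653.1/100 000
= 93.20 + 466.39 + 1928.05 + 3674.99 = 6162.63.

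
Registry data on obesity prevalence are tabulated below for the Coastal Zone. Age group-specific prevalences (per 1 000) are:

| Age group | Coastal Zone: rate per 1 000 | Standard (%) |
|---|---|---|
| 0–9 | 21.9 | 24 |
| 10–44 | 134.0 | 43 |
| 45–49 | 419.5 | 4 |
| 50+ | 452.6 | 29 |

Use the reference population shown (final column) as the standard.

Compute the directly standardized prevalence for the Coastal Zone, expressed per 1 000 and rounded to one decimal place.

Standard weights: 0.24, 0.43, 0.04, 0.29.
Standardized rate: 0.2400×21.9 + 0.4300×134.0 + 0.0400×419.5 + 0.2900×452.6 = 210.9100 per 1 000.

210.9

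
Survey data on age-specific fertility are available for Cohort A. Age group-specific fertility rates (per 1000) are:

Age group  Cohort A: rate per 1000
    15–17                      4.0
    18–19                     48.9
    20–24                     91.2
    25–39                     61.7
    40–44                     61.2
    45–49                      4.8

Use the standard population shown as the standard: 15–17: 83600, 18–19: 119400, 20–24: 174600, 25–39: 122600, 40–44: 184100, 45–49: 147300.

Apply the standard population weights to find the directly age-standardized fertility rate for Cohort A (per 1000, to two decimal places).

50.07

Standard total = 831600; weights = 0.1005, 0.1436, 0.2100, 0.1474, 0.2214, 0.1771.
Standardized rate: 0.1005×4.0 + 0.1436×48.9 + 0.2100×91.2 + 0.1474×61.7 + 0.2214×61.2 + 0.1771×4.8 = 50.0661 per 1000.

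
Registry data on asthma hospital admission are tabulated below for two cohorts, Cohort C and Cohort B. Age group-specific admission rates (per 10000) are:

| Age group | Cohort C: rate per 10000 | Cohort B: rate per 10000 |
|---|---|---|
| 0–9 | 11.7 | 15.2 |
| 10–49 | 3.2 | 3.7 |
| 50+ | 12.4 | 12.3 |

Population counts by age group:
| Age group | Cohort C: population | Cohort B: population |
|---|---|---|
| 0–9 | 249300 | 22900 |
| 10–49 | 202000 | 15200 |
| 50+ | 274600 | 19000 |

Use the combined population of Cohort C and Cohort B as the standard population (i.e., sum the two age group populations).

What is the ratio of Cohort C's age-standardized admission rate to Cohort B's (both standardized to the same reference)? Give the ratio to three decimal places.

0.879

Combined standard total = 783000; weights = 0.3476, 0.2774, 0.3750.
Cohort C: 0.3476×11.7 + 0.2774×3.2 + 0.3750×12.4 = 9.6046 per 10000.
Cohort B: 0.3476×15.2 + 0.2774×3.7 + 0.3750×12.3 = 10.9226 per 10000.
Ratio = 9.6046 ÷ 10.9226 = 0.87934.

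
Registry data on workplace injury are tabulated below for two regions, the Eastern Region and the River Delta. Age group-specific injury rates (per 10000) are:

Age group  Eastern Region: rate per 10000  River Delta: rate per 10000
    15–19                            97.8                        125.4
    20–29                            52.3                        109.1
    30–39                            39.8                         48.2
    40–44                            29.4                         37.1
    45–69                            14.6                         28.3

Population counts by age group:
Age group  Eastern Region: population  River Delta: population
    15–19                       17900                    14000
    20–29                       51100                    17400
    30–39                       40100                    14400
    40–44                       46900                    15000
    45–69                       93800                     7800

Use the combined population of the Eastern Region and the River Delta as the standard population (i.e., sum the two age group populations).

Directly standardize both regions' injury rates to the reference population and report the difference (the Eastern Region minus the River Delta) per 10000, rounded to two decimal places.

-22.29

Combined standard total = 318400; weights = 0.1002, 0.2151, 0.1712, 0.1944, 0.3191.
The Eastern Region: 0.1002×97.8 + 0.2151×52.3 + 0.1712×39.8 + 0.1944×29.4 + 0.3191×14.6 = 38.2371 per 10000.
The River Delta: 0.1002×125.4 + 0.2151×109.1 + 0.1712×48.2 + 0.1944×37.1 + 0.3191×28.3 = 60.5285 per 10000.
Difference = 38.2371 − 60.5285 = -22.2914.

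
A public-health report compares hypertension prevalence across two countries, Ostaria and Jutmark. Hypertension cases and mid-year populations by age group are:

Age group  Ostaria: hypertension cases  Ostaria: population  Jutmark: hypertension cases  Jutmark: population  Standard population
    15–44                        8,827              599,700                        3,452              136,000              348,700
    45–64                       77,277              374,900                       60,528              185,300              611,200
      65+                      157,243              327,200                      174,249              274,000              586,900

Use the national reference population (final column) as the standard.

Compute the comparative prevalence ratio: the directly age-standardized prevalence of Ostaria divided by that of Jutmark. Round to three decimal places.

Age-specific rates per 1,000 for Ostaria: 14.719, 206.127, 480.572.
For Jutmark: 25.382, 326.649, 635.945.
Standard total = 1,546,800; weights = 0.2254, 0.3951, 0.3794.
Ostaria: 0.2254×14.719 + 0.3951×206.127 + 0.3794×480.572 = 267.1094 per 1,000.
Jutmark: 0.2254×25.382 + 0.3951×326.649 + 0.3794×635.945 = 376.0892 per 1,000.
Ratio = 267.1094 ÷ 376.0892 = 0.71023.

0.710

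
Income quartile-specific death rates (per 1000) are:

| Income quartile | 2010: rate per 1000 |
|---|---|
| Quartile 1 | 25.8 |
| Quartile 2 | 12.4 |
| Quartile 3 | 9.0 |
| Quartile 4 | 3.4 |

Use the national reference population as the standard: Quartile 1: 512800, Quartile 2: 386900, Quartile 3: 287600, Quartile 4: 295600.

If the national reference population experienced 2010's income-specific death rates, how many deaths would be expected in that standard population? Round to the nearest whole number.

Expected deaths = Σ (standard pop × income-specific rate ÷ 1000)
= 512800×25.8/1000 + 386900×12.4/1000 + 287600×9.0/1000 + 295600×3.4/1000
= 13230.24 + 4797.56 + 2588.40 + 1005.04 = 21621.24.

21621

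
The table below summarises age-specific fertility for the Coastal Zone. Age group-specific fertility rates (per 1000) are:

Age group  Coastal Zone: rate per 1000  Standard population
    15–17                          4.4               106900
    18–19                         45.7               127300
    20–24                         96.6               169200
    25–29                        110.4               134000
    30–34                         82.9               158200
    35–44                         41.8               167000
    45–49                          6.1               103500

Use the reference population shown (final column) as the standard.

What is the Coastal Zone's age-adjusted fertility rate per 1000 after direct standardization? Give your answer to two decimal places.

Standard total = 966100; weights = 0.1107, 0.1318, 0.1751, 0.1387, 0.1638, 0.1729, 0.1071.
Standardized rate: 0.1107×4.4 + 0.1318×45.7 + 0.1751×96.6 + 0.1387×110.4 + 0.1638×82.9 + 0.1729×41.8 + 0.1071×6.1 = 60.1936 per 1000.

60.19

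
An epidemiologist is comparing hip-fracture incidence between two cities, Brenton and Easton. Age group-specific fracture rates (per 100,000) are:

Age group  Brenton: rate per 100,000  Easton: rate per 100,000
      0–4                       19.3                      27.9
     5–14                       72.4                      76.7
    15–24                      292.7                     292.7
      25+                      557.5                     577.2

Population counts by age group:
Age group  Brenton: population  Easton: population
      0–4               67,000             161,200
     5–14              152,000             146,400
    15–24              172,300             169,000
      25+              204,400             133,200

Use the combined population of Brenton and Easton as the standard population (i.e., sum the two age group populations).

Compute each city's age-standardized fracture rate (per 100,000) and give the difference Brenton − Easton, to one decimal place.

-8.2

Combined standard total = 1,205,500; weights = 0.1893, 0.2475, 0.2831, 0.2800.
Brenton: 0.1893×19.3 + 0.2475×72.4 + 0.2831×292.7 + 0.2800×557.5 = 260.5715 per 100,000.
Easton: 0.1893×27.9 + 0.2475×76.7 + 0.2831×292.7 + 0.2800×577.2 = 268.7808 per 100,000.
Difference = 260.5715 − 268.7808 = -8.2093.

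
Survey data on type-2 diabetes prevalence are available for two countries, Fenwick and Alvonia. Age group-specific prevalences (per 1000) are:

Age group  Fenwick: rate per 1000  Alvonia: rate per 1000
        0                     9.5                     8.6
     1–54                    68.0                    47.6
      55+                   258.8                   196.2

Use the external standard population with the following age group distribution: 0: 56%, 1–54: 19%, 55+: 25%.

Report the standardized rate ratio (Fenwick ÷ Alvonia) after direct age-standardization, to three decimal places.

Standard weights: 0.56, 0.19, 0.25.
Fenwick: 0.5600×9.5 + 0.1900×68.0 + 0.2500×258.8 = 82.9400 per 1000.
Alvonia: 0.5600×8.6 + 0.1900×47.6 + 0.2500×196.2 = 62.9100 per 1000.
Ratio = 82.9400 ÷ 62.9100 = 1.31839.

1.318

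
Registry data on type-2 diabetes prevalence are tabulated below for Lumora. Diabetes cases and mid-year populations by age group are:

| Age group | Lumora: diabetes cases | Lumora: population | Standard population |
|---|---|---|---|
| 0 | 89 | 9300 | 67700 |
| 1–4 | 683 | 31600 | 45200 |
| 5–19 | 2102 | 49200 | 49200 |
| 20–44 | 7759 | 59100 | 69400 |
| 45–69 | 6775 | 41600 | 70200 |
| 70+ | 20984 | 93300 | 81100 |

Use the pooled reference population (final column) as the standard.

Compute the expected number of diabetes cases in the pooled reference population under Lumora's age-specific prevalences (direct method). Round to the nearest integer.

42511

Age-specific rates per 1000 for Lumora: 9.570, 21.614, 42.724, 131.286, 162.861, 224.909.
Expected diabetes cases = Σ (standard pop × age-specific rate ÷ 1000)
= 67700×9.570/1000 + 45200×21.614/1000 + 49200×42.724/1000 + 69400×131.286/1000 + 70200×162.861/1000 + 81100×224.909/1000
= 647.88 + 976.95 + 2102.00 + 9111.25 + 11432.81 + 18240.11 = 42511.00.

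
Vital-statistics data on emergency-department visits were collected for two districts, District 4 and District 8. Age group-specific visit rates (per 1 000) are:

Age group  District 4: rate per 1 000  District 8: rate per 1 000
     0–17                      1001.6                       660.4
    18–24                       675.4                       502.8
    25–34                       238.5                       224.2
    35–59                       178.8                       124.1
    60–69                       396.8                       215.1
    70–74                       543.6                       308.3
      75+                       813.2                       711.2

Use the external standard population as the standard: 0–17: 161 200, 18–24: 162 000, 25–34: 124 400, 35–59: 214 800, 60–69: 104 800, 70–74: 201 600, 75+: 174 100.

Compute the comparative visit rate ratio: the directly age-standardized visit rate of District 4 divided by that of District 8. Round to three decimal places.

1.401

Standard total = 1 142 900; weights = 0.1410, 0.1417, 0.1088, 0.1879, 0.0917, 0.1764, 0.1523.
District 4: 0.1410×1001.6 + 0.1417×675.4 + 0.1088×238.5 + 0.1879×178.8 + 0.0917×396.8 + 0.1764×543.6 + 0.1523×813.2 = 552.7175 per 1 000.
District 8: 0.1410×660.4 + 0.1417×502.8 + 0.1088×224.2 + 0.1879×124.1 + 0.0917×215.1 + 0.1764×308.3 + 0.1523×711.2 = 394.5865 per 1 000.
Ratio = 552.7175 ÷ 394.5865 = 1.40075.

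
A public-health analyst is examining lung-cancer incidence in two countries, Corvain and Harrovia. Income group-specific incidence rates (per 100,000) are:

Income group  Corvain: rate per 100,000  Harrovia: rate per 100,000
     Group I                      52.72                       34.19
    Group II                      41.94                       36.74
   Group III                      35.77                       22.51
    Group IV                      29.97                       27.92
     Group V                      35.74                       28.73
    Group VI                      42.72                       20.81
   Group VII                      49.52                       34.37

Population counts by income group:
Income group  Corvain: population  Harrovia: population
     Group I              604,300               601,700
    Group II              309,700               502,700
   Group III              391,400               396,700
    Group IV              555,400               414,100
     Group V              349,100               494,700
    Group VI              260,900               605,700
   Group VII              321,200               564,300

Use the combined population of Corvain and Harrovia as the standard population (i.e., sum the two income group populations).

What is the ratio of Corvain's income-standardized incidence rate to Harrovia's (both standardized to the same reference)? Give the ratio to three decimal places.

1.410

Combined standard total = 6,371,900; weights = 0.1893, 0.1275, 0.1237, 0.1522, 0.1324, 0.1360, 0.1390.
Corvain: 0.1893×52.72 + 0.1275×41.94 + 0.1237×35.77 + 0.1522×29.97 + 0.1324×35.74 + 0.1360×42.72 + 0.1390×49.52 = 41.7344 per 100,000.
Harrovia: 0.1893×34.19 + 0.1275×36.74 + 0.1237×22.51 + 0.1522×27.92 + 0.1324×28.73 + 0.1360×20.81 + 0.1390×34.37 = 29.5987 per 100,000.
Ratio = 41.7344 ÷ 29.5987 = 1.41000.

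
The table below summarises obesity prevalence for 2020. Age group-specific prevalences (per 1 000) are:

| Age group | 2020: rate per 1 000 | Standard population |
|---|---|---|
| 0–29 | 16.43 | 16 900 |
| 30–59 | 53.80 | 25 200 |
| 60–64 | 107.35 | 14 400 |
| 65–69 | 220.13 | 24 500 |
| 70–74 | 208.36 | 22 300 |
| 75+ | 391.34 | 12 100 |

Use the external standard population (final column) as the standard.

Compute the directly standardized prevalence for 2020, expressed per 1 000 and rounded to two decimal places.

Standard total = 115 400; weights = 0.1464, 0.2184, 0.1248, 0.2123, 0.1932, 0.1049.
Standardized rate: 0.1464×16.43 + 0.2184×53.80 + 0.1248×107.35 + 0.2123×220.13 + 0.1932×208.36 + 0.1049×391.34 = 155.5814 per 1 000.

155.58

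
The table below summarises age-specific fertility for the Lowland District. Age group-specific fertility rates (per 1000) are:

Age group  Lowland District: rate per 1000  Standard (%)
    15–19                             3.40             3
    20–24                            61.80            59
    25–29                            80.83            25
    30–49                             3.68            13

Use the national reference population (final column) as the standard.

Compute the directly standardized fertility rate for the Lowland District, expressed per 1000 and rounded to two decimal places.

Standard weights: 0.03, 0.59, 0.25, 0.13.
Standardized rate: 0.0300×3.40 + 0.5900×61.80 + 0.2500×80.83 + 0.1300×3.68 = 57.2499 per 1000.

57.25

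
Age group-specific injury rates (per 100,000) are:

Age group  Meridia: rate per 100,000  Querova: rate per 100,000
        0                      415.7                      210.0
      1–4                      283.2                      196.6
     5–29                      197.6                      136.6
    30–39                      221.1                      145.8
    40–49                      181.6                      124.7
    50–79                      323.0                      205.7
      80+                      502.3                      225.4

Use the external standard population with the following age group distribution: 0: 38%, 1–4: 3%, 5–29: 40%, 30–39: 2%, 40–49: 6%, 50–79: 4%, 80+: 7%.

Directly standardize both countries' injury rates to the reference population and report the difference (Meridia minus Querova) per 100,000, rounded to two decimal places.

134.16

Standard weights: 0.38, 0.03, 0.40, 0.02, 0.06, 0.04, 0.07.
Meridia: 0.3800×415.7 + 0.0300×283.2 + 0.4000×197.6 + 0.0200×221.1 + 0.0600×181.6 + 0.0400×323.0 + 0.0700×502.3 = 308.9010 per 100,000.
Querova: 0.3800×210.0 + 0.0300×196.6 + 0.4000×136.6 + 0.0200×145.8 + 0.0600×124.7 + 0.0400×205.7 + 0.0700×225.4 = 174.7420 per 100,000.
Difference = 308.9010 − 174.7420 = 134.1590.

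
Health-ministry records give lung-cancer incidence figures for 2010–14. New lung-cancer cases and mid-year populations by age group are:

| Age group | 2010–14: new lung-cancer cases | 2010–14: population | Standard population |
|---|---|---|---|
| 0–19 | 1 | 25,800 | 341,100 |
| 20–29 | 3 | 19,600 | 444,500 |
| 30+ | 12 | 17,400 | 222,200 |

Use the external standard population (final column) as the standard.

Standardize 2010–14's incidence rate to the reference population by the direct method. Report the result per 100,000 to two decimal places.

Age-specific rates per 100,000 for 2010–14: 3.88, 15.31, 68.97.
Standard total = 1,007,800; weights = 0.3385, 0.4411, 0.2205.
Standardized rate: 0.3385×3.88 + 0.4411×15.31 + 0.2205×68.97 = 23.2683 per 100,000.

23.27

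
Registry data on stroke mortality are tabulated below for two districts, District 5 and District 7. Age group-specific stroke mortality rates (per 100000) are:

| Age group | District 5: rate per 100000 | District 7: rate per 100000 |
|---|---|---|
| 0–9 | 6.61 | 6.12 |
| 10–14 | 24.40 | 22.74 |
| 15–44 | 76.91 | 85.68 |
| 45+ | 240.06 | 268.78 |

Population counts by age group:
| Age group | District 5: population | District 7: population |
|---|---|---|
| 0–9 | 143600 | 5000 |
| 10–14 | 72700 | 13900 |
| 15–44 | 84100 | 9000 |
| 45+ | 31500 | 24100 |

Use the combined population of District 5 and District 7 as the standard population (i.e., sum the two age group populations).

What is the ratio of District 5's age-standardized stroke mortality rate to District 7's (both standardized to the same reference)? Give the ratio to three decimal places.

Combined standard total = 383900; weights = 0.3871, 0.2256, 0.2425, 0.1448.
District 5: 0.3871×6.61 + 0.2256×24.40 + 0.2425×76.91 + 0.1448×240.06 = 61.4820 per 100000.
District 7: 0.3871×6.12 + 0.2256×22.74 + 0.2425×85.68 + 0.1448×268.78 = 67.2042 per 100000.
Ratio = 61.4820 ÷ 67.2042 = 0.91485.

0.915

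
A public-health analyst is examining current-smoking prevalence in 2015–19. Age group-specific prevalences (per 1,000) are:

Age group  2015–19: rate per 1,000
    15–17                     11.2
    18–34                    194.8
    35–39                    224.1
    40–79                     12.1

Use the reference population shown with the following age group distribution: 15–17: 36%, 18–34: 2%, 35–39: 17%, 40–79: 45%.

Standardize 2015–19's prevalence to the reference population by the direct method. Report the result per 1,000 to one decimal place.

Standard weights: 0.36, 0.02, 0.17, 0.45.
Standardized rate: 0.3600×11.2 + 0.0200×194.8 + 0.1700×224.1 + 0.4500×12.1 = 51.4700 per 1,000.

51.5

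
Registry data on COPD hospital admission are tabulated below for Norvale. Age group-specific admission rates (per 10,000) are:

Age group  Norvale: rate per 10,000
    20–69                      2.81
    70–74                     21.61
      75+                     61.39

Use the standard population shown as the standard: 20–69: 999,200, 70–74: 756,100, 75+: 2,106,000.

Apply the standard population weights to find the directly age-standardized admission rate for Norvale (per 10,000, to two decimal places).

Standard total = 3,861,300; weights = 0.2588, 0.1958, 0.5454.
Standardized rate: 0.2588×2.81 + 0.1958×21.61 + 0.5454×61.39 = 38.4416 per 10,000.

38.44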